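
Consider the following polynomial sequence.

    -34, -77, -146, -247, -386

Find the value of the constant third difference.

Δ: -43, -69, -101, -139
Δ²: -26, -32, -38
Δ³: -6, -6

-6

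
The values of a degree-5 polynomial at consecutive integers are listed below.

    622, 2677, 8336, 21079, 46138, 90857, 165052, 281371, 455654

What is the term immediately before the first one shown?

Δ: 2055  5659  12743  25059  44719  74195  116319  174283
Δ²: 3604  7084  12316  19660  29476  42124  57964
Δ³: 3480  5232  7344  9816  12648  15840
Δ⁴: 1752  2112  2472  2832  3192
Δ⁵: 360  360  360  360
The fifth differences are constant at 360.
Work back: 1752 − 360 = 1392;  3480 − 1392 = 2088;  3604 − 2088 = 1516;  2055 − 1516 = 539;  622 − 539 = 83

83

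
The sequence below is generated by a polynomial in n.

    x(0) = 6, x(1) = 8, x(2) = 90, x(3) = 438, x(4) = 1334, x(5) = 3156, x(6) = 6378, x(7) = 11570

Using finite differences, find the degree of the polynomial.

4

First differences: 2, 82, 348, 896, 1822, 3222, 5192
Second differences: 80, 266, 548, 926, 1400, 1970
Third differences: 186, 282, 378, 474, 570
Fourth differences: 96, 96, 96, 96
The fourth differences are constant, so the polynomial has degree 4.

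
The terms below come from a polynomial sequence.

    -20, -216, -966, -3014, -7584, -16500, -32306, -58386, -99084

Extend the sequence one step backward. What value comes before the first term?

D1: -196, -750, -2048, -4570, -8916, -15806, -26080, -40698
D2: -554, -1298, -2522, -4346, -6890, -10274, -14618
D3: -744, -1224, -1824, -2544, -3384, -4344
D4: -480, -600, -720, -840, -960
D5: -120, -120, -120, -120
The fifth differences are constant at -120.
Work back: -480 + 120 = -360;  -744 + 360 = -384;  -554 + 384 = -170;  -196 + 170 = -26;  -20 + 26 = 6

6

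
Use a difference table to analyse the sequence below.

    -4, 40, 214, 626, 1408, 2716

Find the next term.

4730

Δ: 44 , 174 , 412 , 782 , 1308
Δ²: 130 , 238 , 370 , 526
Δ³: 108 , 132 , 156
Δ⁴: 24 , 24
The fourth differences are constant (24).
156 + 24 = 180;  526 + 180 = 706;  1308 + 706 = 2014;  2716 + 2014 = 4730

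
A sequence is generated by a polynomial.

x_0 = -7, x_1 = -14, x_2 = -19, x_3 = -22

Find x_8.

-7

D1: -7, -5, -3
D2: 2, 2
The second differences are constant (2).
-3 + 2 = -1;  -22 − 1 = -23
-1 + 2 = 1;  -23 + 1 = -22
1 + 2 = 3;  -22 + 3 = -19
3 + 2 = 5;  -19 + 5 = -14
5 + 2 = 7;  -14 + 7 = -7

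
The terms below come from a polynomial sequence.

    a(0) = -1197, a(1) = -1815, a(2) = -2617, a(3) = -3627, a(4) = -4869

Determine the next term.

-6367

Δ: -618 , -802 , -1010 , -1242
Δ²: -184 , -208 , -232
Δ³: -24 , -24
Third differences constant at -24.
-232 − 24 = -256;  -1242 − 256 = -1498;  -4869 − 1498 = -6367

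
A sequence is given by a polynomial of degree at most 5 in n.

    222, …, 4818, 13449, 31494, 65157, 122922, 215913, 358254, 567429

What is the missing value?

Using the last 8 terms:
First differences: 8631, 18045, 33663, 57765, 92991, 142341, 209175
Second differences: 9414, 15618, 24102, 35226, 49350, 66834
Third differences: 6204, 8484, 11124, 14124, 17484
Fourth differences: 2280, 2640, 3000, 3360
Fifth differences: 360, 360, 360
Constant fifth difference = 360.
Extend backward: 2280 − 360 = 1920;  6204 − 1920 = 4284;  9414 − 4284 = 5130;  8631 − 5130 = 3501;  4818 − 3501 = 1317

1317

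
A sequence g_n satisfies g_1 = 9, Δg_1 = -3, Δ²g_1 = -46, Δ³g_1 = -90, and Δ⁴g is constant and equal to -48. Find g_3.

-43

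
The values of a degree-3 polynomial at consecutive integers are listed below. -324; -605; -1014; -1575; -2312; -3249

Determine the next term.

First differences: -281, -409, -561, -737, -937
Second differences: -128, -152, -176, -200
Third differences: -24, -24, -24
Constant third difference = -24, so extend:
-200 − 24 = -224;  -937 − 224 = -1161;  -3249 − 1161 = -4410

-4410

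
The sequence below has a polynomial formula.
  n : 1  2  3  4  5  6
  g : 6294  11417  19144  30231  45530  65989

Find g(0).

5123, 7727, 11087, 15299, 20459
2604, 3360, 4212, 5160
756, 852, 948
96, 96
The fourth differences are constant at 96.
Work back: 756 − 96 = 660;  2604 − 660 = 1944;  5123 − 1944 = 3179;  6294 − 3179 = 3115

3115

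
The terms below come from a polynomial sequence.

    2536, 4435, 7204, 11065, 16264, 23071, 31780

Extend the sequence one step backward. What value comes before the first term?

Δ: 1899, 2769, 3861, 5199, 6807, 8709
Δ²: 870, 1092, 1338, 1608, 1902
Δ³: 222, 246, 270, 294
Δ⁴: 24, 24, 24
The fourth differences are constant at 24.
Work back: 222 − 24 = 198;  870 − 198 = 672;  1899 − 672 = 1227;  2536 − 1227 = 1309

1309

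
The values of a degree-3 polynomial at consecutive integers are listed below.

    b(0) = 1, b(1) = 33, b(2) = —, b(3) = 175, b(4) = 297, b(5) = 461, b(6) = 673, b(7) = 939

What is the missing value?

Using the last 5 terms:
122, 164, 212, 266
42, 48, 54
6, 6
Constant third difference = 6.
Extend backward: 42 − 6 = 36;  122 − 36 = 86;  175 − 86 = 89

89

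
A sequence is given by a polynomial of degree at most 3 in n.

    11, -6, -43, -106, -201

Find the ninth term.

-1021

Δ: -17, -37, -63, -95
Δ²: -20, -26, -32
Δ³: -6, -6
Third differences constant at -6.
-32 − 6 = -38;  -95 − 38 = -133;  -201 − 133 = -334
-38 − 6 = -44;  -133 − 44 = -177;  -334 − 177 = -511
-44 − 6 = -50;  -177 − 50 = -227;  -511 − 227 = -738
-50 − 6 = -56;  -227 − 56 = -283;  -738 − 283 = -1021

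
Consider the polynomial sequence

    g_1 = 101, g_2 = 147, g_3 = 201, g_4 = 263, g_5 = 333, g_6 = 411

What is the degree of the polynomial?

2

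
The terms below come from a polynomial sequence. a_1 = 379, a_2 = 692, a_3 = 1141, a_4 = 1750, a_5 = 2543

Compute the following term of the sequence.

313 , 449 , 609 , 793
136 , 160 , 184
24 , 24
The third differences are constant (24).
184 + 24 = 208;  793 + 208 = 1001;  2543 + 1001 = 3544

3544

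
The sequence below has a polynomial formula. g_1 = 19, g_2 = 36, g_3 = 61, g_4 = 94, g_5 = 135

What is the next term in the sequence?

184

First differences: 17  25  33  41
Second differences: 8  8  8
The second differences are constant (8).
41 + 8 = 49;  135 + 49 = 184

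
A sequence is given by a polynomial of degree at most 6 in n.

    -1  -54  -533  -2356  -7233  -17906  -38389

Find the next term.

-74208

-53, -479, -1823, -4877, -10673, -20483
-426, -1344, -3054, -5796, -9810
-918, -1710, -2742, -4014
-792, -1032, -1272
-240, -240
Constant fifth difference = -240, so extend:
-1272 − 240 = -1512;  -4014 − 1512 = -5526;  -9810 − 5526 = -15336;  -20483 − 15336 = -35819;  -38389 − 35819 = -74208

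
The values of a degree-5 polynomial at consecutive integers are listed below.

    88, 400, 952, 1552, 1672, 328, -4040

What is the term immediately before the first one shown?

312, 552, 600, 120, -1344, -4368
240, 48, -480, -1464, -3024
-192, -528, -984, -1560
-336, -456, -576
-120, -120
The fifth differences are constant at -120.
Work back: -336 + 120 = -216;  -192 + 216 = 24;  240 − 24 = 216;  312 − 216 = 96;  88 − 96 = -8

-8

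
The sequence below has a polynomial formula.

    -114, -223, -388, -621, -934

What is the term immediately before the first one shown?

First differences: -109, -165, -233, -313
Second differences: -56, -68, -80
Third differences: -12, -12
The third differences are constant at -12.
Work back: -56 + 12 = -44;  -109 + 44 = -65;  -114 + 65 = -49

-49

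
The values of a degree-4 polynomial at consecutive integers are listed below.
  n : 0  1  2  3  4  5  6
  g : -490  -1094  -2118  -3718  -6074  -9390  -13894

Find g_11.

-63894

D1: -604  -1024  -1600  -2356  -3316  -4504
D2: -420  -576  -756  -960  -1188
D3: -156  -180  -204  -228
D4: -24  -24  -24
The fourth differences are constant (-24).
-228 − 24 = -252;  -1188 − 252 = -1440;  -4504 − 1440 = -5944;  -13894 − 5944 = -19838
-252 − 24 = -276;  -1440 − 276 = -1716;  -5944 − 1716 = -7660;  -19838 − 7660 = -27498
-276 − 24 = -300;  -1716 − 300 = -2016;  -7660 − 2016 = -9676;  -27498 − 9676 = -37174
-300 − 24 = -324;  -2016 − 324 = -2340;  -9676 − 2340 = -12016;  -37174 − 12016 = -49190
-324 − 24 = -348;  -2340 − 348 = -2688;  -12016 − 2688 = -14704;  -49190 − 14704 = -63894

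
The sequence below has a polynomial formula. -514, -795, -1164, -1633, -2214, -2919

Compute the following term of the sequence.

-3760

Δ: -281, -369, -469, -581, -705
Δ²: -88, -100, -112, -124
Δ³: -12, -12, -12
The third differences are constant (-12).
-124 − 12 = -136;  -705 − 136 = -841;  -2919 − 841 = -3760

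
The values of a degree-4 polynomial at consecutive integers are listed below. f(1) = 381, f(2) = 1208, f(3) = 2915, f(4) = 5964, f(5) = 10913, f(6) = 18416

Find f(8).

44180

First differences: 827, 1707, 3049, 4949, 7503
Second differences: 880, 1342, 1900, 2554
Third differences: 462, 558, 654
Fourth differences: 96, 96
The fourth differences are constant (96).
654 + 96 = 750;  2554 + 750 = 3304;  7503 + 3304 = 10807;  18416 + 10807 = 29223
750 + 96 = 846;  3304 + 846 = 4150;  10807 + 4150 = 14957;  29223 + 14957 = 44180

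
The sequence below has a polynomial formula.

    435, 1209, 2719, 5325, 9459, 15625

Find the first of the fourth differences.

72

Δ: 774, 1510, 2606, 4134, 6166
Δ²: 736, 1096, 1528, 2032
Δ³: 360, 432, 504
Δ⁴: 72, 72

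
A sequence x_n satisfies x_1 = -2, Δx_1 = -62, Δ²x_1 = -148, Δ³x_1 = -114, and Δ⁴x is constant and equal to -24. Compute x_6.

Build the table forward from the leading diagonal:
Fourth differences: -24, -24, -24, -24, -24, -24
Third differences: -114, -138, -162, -186, -210, -234
Second differences: -148, -262, -400, -562, -748, -958
First differences: -62, -210, -472, -872, -1434, -2182
x: -2, -64, -274, -746, -1618, -3052

-3052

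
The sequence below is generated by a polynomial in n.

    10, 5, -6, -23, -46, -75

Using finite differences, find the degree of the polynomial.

Δ: -5, -11, -17, -23, -29
Δ²: -6, -6, -6, -6
The second differences are constant, so the polynomial has degree 2.

2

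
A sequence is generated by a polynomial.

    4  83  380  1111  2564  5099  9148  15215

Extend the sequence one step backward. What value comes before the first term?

79, 297, 731, 1453, 2535, 4049, 6067
218, 434, 722, 1082, 1514, 2018
216, 288, 360, 432, 504
72, 72, 72, 72
The fourth differences are constant at 72.
Work back: 216 − 72 = 144;  218 − 144 = 74;  79 − 74 = 5;  4 − 5 = -1

-1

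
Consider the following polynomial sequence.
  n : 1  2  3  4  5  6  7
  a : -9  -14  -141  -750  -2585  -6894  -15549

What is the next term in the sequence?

First differences: -5, -127, -609, -1835, -4309, -8655
Second differences: -122, -482, -1226, -2474, -4346
Third differences: -360, -744, -1248, -1872
Fourth differences: -384, -504, -624
Fifth differences: -120, -120
Constant fifth difference = -120, so extend:
-624 − 120 = -744;  -1872 − 744 = -2616;  -4346 − 2616 = -6962;  -8655 − 6962 = -15617;  -15549 − 15617 = -31166

-31166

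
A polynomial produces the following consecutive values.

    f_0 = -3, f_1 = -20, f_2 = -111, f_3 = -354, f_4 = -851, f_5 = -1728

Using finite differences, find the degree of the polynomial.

4

-17, -91, -243, -497, -877
-74, -152, -254, -380
-78, -102, -126
-24, -24
The fourth differences are constant, so the polynomial has degree 4.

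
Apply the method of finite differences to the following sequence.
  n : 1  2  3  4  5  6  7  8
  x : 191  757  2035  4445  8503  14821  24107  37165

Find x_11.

108451

566, 1278, 2410, 4058, 6318, 9286, 13058
712, 1132, 1648, 2260, 2968, 3772
420, 516, 612, 708, 804
96, 96, 96, 96
Constant fourth difference = 96, so extend:
804 + 96 = 900;  3772 + 900 = 4672;  13058 + 4672 = 17730;  37165 + 17730 = 54895
900 + 96 = 996;  4672 + 996 = 5668;  17730 + 5668 = 23398;  54895 + 23398 = 78293
996 + 96 = 1092;  5668 + 1092 = 6760;  23398 + 6760 = 30158;  78293 + 30158 = 108451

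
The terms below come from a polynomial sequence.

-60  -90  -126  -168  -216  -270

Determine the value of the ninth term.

D1: -30  -36  -42  -48  -54
D2: -6  -6  -6  -6
Second differences constant at -6.
-54 − 6 = -60;  -270 − 60 = -330
-60 − 6 = -66;  -330 − 66 = -396
-66 − 6 = -72;  -396 − 72 = -468

-468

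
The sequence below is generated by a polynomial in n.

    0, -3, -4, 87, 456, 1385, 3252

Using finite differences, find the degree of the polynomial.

4

-3, -1, 91, 369, 929, 1867
2, 92, 278, 560, 938
90, 186, 282, 378
96, 96, 96
The fourth differences are constant, so the polynomial has degree 4.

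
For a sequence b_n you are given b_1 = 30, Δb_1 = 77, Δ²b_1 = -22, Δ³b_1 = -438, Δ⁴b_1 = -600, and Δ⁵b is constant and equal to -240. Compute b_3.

162

Build the table forward from the leading diagonal:
Δ⁵: -240  -240  -240
Δ⁴: -600  -840  -1080
Δ³: -438  -1038  -1878
Δ²: -22  -460  -1498
Δ: 77  55  -405
b: 30  107  162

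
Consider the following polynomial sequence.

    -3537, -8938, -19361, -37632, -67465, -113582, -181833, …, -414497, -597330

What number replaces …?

Using the first 7 terms:
First differences: -5401  -10423  -18271  -29833  -46117  -68251
Second differences: -5022  -7848  -11562  -16284  -22134
Third differences: -2826  -3714  -4722  -5850
Fourth differences: -888  -1008  -1128
Fifth differences: -120  -120
Constant fifth difference = -120.
Extend forward: -1128 − 120 = -1248;  -5850 − 1248 = -7098;  -22134 − 7098 = -29232;  -68251 − 29232 = -97483;  -181833 − 97483 = -279316

-279316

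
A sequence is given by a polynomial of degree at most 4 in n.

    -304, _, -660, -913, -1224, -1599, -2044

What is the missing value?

-459

Using the last 5 terms:
D1: -253  -311  -375  -445
D2: -58  -64  -70
D3: -6  -6
Constant third difference = -6.
Extend backward: -58 + 6 = -52;  -253 + 52 = -201;  -660 + 201 = -459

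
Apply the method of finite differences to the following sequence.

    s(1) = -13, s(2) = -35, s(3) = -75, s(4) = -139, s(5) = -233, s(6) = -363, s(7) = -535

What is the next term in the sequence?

-755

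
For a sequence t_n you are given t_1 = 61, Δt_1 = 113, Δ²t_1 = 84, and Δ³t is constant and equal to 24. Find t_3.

371

Build the table forward from the leading diagonal:
Third differences: 24, 24, 24
Second differences: 84, 108, 132
First differences: 113, 197, 305
t: 61, 174, 371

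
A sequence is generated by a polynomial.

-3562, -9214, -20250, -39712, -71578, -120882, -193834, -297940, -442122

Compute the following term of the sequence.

First differences: -5652, -11036, -19462, -31866, -49304, -72952, -104106, -144182
Second differences: -5384, -8426, -12404, -17438, -23648, -31154, -40076
Third differences: -3042, -3978, -5034, -6210, -7506, -8922
Fourth differences: -936, -1056, -1176, -1296, -1416
Fifth differences: -120, -120, -120, -120
Fifth differences constant at -120.
-1416 − 120 = -1536;  -8922 − 1536 = -10458;  -40076 − 10458 = -50534;  -144182 − 50534 = -194716;  -442122 − 194716 = -636838

-636838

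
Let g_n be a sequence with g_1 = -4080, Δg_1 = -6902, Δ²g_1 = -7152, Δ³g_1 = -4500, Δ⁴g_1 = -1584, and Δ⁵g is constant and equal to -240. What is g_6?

-163270

Build the table forward from the leading diagonal:
Fifth differences: -240  -240  -240  -240  -240  -240
Fourth differences: -1584  -1824  -2064  -2304  -2544  -2784
Third differences: -4500  -6084  -7908  -9972  -12276  -14820
Second differences: -7152  -11652  -17736  -25644  -35616  -47892
First differences: -6902  -14054  -25706  -43442  -69086  -104702
g: -4080  -10982  -25036  -50742  -94184  -163270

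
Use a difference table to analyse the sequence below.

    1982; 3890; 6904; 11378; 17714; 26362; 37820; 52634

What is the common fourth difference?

D1: 1908, 3014, 4474, 6336, 8648, 11458, 14814
D2: 1106, 1460, 1862, 2312, 2810, 3356
D3: 354, 402, 450, 498, 546
D4: 48, 48, 48, 48

48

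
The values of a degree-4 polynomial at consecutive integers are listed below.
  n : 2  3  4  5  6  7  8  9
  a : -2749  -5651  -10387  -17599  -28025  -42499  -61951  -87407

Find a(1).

-1135

D1: -2902, -4736, -7212, -10426, -14474, -19452, -25456
D2: -1834, -2476, -3214, -4048, -4978, -6004
D3: -642, -738, -834, -930, -1026
D4: -96, -96, -96, -96
The fourth differences are constant at -96.
Work back: -642 + 96 = -546;  -1834 + 546 = -1288;  -2902 + 1288 = -1614;  -2749 + 1614 = -1135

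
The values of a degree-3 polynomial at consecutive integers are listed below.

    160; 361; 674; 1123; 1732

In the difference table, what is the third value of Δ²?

Δ: 201, 313, 449, 609
Δ²: 112, 136, 160
Δ³: 24, 24

160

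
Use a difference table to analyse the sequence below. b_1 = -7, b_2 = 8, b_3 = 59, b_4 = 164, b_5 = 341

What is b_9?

15, 51, 105, 177
36, 54, 72
18, 18
Third differences constant at 18.
72 + 18 = 90;  177 + 90 = 267;  341 + 267 = 608
90 + 18 = 108;  267 + 108 = 375;  608 + 375 = 983
108 + 18 = 126;  375 + 126 = 501;  983 + 501 = 1484
126 + 18 = 144;  501 + 144 = 645;  1484 + 645 = 2129

2129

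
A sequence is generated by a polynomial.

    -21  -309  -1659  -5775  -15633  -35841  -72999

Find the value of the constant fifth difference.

-360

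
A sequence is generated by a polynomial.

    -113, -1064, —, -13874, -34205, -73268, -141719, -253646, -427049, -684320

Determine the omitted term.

-4571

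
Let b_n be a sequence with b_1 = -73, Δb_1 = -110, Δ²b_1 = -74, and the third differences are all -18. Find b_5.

-1029

Build the table forward from the leading diagonal:
Third differences: -18  -18  -18  -18  -18
Second differences: -74  -92  -110  -128  -146
First differences: -110  -184  -276  -386  -514
b: -73  -183  -367  -643  -1029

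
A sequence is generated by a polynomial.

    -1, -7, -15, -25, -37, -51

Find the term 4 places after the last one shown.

-127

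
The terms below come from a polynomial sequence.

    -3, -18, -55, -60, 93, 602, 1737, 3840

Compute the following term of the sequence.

7325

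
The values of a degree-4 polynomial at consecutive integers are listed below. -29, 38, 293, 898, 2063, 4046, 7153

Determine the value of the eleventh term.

First differences: 67  255  605  1165  1983  3107
Second differences: 188  350  560  818  1124
Third differences: 162  210  258  306
Fourth differences: 48  48  48
Constant fourth difference = 48, so extend:
306 + 48 = 354;  1124 + 354 = 1478;  3107 + 1478 = 4585;  7153 + 4585 = 11738
354 + 48 = 402;  1478 + 402 = 1880;  4585 + 1880 = 6465;  11738 + 6465 = 18203
402 + 48 = 450;  1880 + 450 = 2330;  6465 + 2330 = 8795;  18203 + 8795 = 26998
450 + 48 = 498;  2330 + 498 = 2828;  8795 + 2828 = 11623;  26998 + 11623 = 38621

38621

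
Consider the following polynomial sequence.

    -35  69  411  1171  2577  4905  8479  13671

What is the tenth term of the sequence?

30637

104, 342, 760, 1406, 2328, 3574, 5192
238, 418, 646, 922, 1246, 1618
180, 228, 276, 324, 372
48, 48, 48, 48
Fourth differences constant at 48.
372 + 48 = 420;  1618 + 420 = 2038;  5192 + 2038 = 7230;  13671 + 7230 = 20901
420 + 48 = 468;  2038 + 468 = 2506;  7230 + 2506 = 9736;  20901 + 9736 = 30637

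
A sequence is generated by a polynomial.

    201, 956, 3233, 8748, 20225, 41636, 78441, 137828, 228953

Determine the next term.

Δ: 755, 2277, 5515, 11477, 21411, 36805, 59387, 91125
Δ²: 1522, 3238, 5962, 9934, 15394, 22582, 31738
Δ³: 1716, 2724, 3972, 5460, 7188, 9156
Δ⁴: 1008, 1248, 1488, 1728, 1968
Δ⁵: 240, 240, 240, 240
Fifth differences constant at 240.
1968 + 240 = 2208;  9156 + 2208 = 11364;  31738 + 11364 = 43102;  91125 + 43102 = 134227;  228953 + 134227 = 363180

363180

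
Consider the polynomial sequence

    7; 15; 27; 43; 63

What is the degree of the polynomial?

D1: 8, 12, 16, 20
D2: 4, 4, 4
The second differences are constant, so the polynomial has degree 2.

2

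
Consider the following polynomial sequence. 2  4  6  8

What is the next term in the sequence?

10

2, 2, 2
The first differences are constant (2).
8 + 2 = 10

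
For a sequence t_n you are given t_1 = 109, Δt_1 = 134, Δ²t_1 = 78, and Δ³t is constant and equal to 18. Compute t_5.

1185

Build the table forward from the leading diagonal:
D3: 18  18  18  18  18
D2: 78  96  114  132  150
D1: 134  212  308  422  554
t: 109  243  455  763  1185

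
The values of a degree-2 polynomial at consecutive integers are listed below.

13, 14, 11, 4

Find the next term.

-7

Δ: 1, -3, -7
Δ²: -4, -4
Second differences constant at -4.
-7 − 4 = -11;  4 − 11 = -7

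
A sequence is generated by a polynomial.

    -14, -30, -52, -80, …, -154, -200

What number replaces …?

Using the first 4 terms:
D1: -16, -22, -28
D2: -6, -6
Constant second difference = -6.
Extend forward: -28 − 6 = -34;  -80 − 34 = -114

-114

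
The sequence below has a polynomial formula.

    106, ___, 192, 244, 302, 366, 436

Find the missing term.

146

Using the last 5 terms:
Δ: 52  58  64  70
Δ²: 6  6  6
Constant second difference = 6.
Extend backward: 52 − 6 = 46;  192 − 46 = 146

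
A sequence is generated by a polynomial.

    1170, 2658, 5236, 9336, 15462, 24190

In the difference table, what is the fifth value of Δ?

D1: 1488, 2578, 4100, 6126, 8728
D2: 1090, 1522, 2026, 2602
D3: 432, 504, 576
D4: 72, 72

8728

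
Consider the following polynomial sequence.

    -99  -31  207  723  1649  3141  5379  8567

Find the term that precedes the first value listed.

-81

68  238  516  926  1492  2238  3188
170  278  410  566  746  950
108  132  156  180  204
24  24  24  24
The fourth differences are constant at 24.
Work back: 108 − 24 = 84;  170 − 84 = 86;  68 − 86 = -18;  -99 + 18 = -81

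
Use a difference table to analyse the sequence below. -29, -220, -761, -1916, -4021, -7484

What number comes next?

-12785

First differences: -191, -541, -1155, -2105, -3463
Second differences: -350, -614, -950, -1358
Third differences: -264, -336, -408
Fourth differences: -72, -72
The fourth differences are constant (-72).
-408 − 72 = -480;  -1358 − 480 = -1838;  -3463 − 1838 = -5301;  -7484 − 5301 = -12785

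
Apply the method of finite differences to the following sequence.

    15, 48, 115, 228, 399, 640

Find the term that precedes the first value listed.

4

Δ: 33, 67, 113, 171, 241
Δ²: 34, 46, 58, 70
Δ³: 12, 12, 12
The third differences are constant at 12.
Work back: 34 − 12 = 22;  33 − 22 = 11;  15 − 11 = 4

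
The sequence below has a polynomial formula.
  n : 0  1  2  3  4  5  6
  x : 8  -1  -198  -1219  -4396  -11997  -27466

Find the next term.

-55663

D1: -9 , -197 , -1021 , -3177 , -7601 , -15469
D2: -188 , -824 , -2156 , -4424 , -7868
D3: -636 , -1332 , -2268 , -3444
D4: -696 , -936 , -1176
D5: -240 , -240
Fifth differences constant at -240.
-1176 − 240 = -1416;  -3444 − 1416 = -4860;  -7868 − 4860 = -12728;  -15469 − 12728 = -28197;  -27466 − 28197 = -55663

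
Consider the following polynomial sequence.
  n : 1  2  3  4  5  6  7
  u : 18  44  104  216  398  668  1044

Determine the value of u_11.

26, 60, 112, 182, 270, 376
34, 52, 70, 88, 106
18, 18, 18, 18
The third differences are constant (18).
106 + 18 = 124;  376 + 124 = 500;  1044 + 500 = 1544
124 + 18 = 142;  500 + 142 = 642;  1544 + 642 = 2186
142 + 18 = 160;  642 + 160 = 802;  2186 + 802 = 2988
160 + 18 = 178;  802 + 178 = 980;  2988 + 980 = 3968

3968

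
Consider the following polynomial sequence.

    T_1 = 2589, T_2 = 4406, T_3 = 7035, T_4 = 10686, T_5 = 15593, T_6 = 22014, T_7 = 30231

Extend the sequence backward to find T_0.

1398

First differences: 1817  2629  3651  4907  6421  8217
Second differences: 812  1022  1256  1514  1796
Third differences: 210  234  258  282
Fourth differences: 24  24  24
The fourth differences are constant at 24.
Work back: 210 − 24 = 186;  812 − 186 = 626;  1817 − 626 = 1191;  2589 − 1191 = 1398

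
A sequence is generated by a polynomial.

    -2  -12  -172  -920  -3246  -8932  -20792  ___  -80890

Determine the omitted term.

Using the first 7 terms:
-10  -160  -748  -2326  -5686  -11860
-150  -588  -1578  -3360  -6174
-438  -990  -1782  -2814
-552  -792  -1032
-240  -240
Constant fifth difference = -240.
Extend forward: -1032 − 240 = -1272;  -2814 − 1272 = -4086;  -6174 − 4086 = -10260;  -11860 − 10260 = -22120;  -20792 − 22120 = -42912

-42912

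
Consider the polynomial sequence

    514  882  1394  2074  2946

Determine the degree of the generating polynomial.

368, 512, 680, 872
144, 168, 192
24, 24
The third differences are constant, so the polynomial has degree 3.

3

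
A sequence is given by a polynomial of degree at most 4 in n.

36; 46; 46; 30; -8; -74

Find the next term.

-174

10 , 0 , -16 , -38 , -66
-10 , -16 , -22 , -28
-6 , -6 , -6
The third differences are constant (-6).
-28 − 6 = -34;  -66 − 34 = -100;  -74 − 100 = -174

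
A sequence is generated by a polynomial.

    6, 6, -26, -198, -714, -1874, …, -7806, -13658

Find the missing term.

-4074

Using the first 6 terms:
0, -32, -172, -516, -1160
-32, -140, -344, -644
-108, -204, -300
-96, -96
Constant fourth difference = -96.
Extend forward: -300 − 96 = -396;  -644 − 396 = -1040;  -1160 − 1040 = -2200;  -1874 − 2200 = -4074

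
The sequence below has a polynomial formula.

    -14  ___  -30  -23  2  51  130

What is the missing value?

Using the last 5 terms:
D1: 7  25  49  79
D2: 18  24  30
D3: 6  6
Constant third difference = 6.
Extend backward: 18 − 6 = 12;  7 − 12 = -5;  -30 + 5 = -25

-25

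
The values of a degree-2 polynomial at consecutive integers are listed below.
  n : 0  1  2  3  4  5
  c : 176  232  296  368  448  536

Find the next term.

632

D1: 56 , 64 , 72 , 80 , 88
D2: 8 , 8 , 8 , 8
Constant second difference = 8, so extend:
88 + 8 = 96;  536 + 96 = 632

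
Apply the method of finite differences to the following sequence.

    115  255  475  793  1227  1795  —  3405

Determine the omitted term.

Using the first 6 terms:
First differences: 140, 220, 318, 434, 568
Second differences: 80, 98, 116, 134
Third differences: 18, 18, 18
Constant third difference = 18.
Extend forward: 134 + 18 = 152;  568 + 152 = 720;  1795 + 720 = 2515

2515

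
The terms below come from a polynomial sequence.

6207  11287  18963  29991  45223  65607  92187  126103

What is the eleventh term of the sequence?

284707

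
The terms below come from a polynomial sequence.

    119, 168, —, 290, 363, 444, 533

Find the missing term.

Using the last 4 terms:
First differences: 73  81  89
Second differences: 8  8
Constant second difference = 8.
Extend backward: 73 − 8 = 65;  290 − 65 = 225

225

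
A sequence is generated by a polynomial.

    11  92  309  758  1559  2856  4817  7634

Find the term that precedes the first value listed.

-6

D1: 81  217  449  801  1297  1961  2817
D2: 136  232  352  496  664  856
D3: 96  120  144  168  192
D4: 24  24  24  24
The fourth differences are constant at 24.
Work back: 96 − 24 = 72;  136 − 72 = 64;  81 − 64 = 17;  11 − 17 = -6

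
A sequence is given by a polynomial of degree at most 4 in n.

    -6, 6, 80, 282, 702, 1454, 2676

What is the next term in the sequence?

First differences: 12 , 74 , 202 , 420 , 752 , 1222
Second differences: 62 , 128 , 218 , 332 , 470
Third differences: 66 , 90 , 114 , 138
Fourth differences: 24 , 24 , 24
The fourth differences are constant (24).
138 + 24 = 162;  470 + 162 = 632;  1222 + 632 = 1854;  2676 + 1854 = 4530

4530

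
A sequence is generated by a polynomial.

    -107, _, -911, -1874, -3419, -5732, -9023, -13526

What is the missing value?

-368

Using the last 6 terms:
D1: -963  -1545  -2313  -3291  -4503
D2: -582  -768  -978  -1212
D3: -186  -210  -234
D4: -24  -24
Constant fourth difference = -24.
Extend backward: -186 + 24 = -162;  -582 + 162 = -420;  -963 + 420 = -543;  -911 + 543 = -368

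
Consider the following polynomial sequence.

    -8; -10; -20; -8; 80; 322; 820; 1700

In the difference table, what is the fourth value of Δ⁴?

24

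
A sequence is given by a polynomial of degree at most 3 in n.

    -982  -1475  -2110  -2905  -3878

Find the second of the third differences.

First differences: -493, -635, -795, -973
Second differences: -142, -160, -178
Third differences: -18, -18

-18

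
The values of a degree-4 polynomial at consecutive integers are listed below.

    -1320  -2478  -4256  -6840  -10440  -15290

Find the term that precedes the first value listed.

First differences: -1158  -1778  -2584  -3600  -4850
Second differences: -620  -806  -1016  -1250
Third differences: -186  -210  -234
Fourth differences: -24  -24
The fourth differences are constant at -24.
Work back: -186 + 24 = -162;  -620 + 162 = -458;  -1158 + 458 = -700;  -1320 + 700 = -620

-620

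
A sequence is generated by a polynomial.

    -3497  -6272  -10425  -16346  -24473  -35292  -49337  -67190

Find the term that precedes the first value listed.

-1758

D1: -2775  -4153  -5921  -8127  -10819  -14045  -17853
D2: -1378  -1768  -2206  -2692  -3226  -3808
D3: -390  -438  -486  -534  -582
D4: -48  -48  -48  -48
The fourth differences are constant at -48.
Work back: -390 + 48 = -342;  -1378 + 342 = -1036;  -2775 + 1036 = -1739;  -3497 + 1739 = -1758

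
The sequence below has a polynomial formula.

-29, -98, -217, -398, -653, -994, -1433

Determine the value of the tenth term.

-69, -119, -181, -255, -341, -439
-50, -62, -74, -86, -98
-12, -12, -12, -12
Constant third difference = -12, so extend:
-98 − 12 = -110;  -439 − 110 = -549;  -1433 − 549 = -1982
-110 − 12 = -122;  -549 − 122 = -671;  -1982 − 671 = -2653
-122 − 12 = -134;  -671 − 134 = -805;  -2653 − 805 = -3458

-3458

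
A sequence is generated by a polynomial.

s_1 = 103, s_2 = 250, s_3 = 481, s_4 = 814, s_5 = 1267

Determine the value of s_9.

4639

Δ: 147, 231, 333, 453
Δ²: 84, 102, 120
Δ³: 18, 18
The third differences are constant (18).
120 + 18 = 138;  453 + 138 = 591;  1267 + 591 = 1858
138 + 18 = 156;  591 + 156 = 747;  1858 + 747 = 2605
156 + 18 = 174;  747 + 174 = 921;  2605 + 921 = 3526
174 + 18 = 192;  921 + 192 = 1113;  3526 + 1113 = 4639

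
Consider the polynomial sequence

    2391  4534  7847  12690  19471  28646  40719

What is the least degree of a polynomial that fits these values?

First differences: 2143, 3313, 4843, 6781, 9175, 12073
Second differences: 1170, 1530, 1938, 2394, 2898
Third differences: 360, 408, 456, 504
Fourth differences: 48, 48, 48
The fourth differences are constant, so the polynomial has degree 4.

4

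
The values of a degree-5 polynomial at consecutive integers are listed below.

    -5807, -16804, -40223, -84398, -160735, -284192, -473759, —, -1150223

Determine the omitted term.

-752938

Using the first 7 terms:
Δ: -10997, -23419, -44175, -76337, -123457, -189567
Δ²: -12422, -20756, -32162, -47120, -66110
Δ³: -8334, -11406, -14958, -18990
Δ⁴: -3072, -3552, -4032
Δ⁵: -480, -480
Constant fifth difference = -480.
Extend forward: -4032 − 480 = -4512;  -18990 − 4512 = -23502;  -66110 − 23502 = -89612;  -189567 − 89612 = -279179;  -473759 − 279179 = -752938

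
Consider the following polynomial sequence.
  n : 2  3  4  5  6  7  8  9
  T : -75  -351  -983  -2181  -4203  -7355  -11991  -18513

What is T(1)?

7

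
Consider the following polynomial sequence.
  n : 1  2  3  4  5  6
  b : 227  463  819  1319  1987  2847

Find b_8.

5239

236  356  500  668  860
120  144  168  192
24  24  24
The third differences are constant (24).
192 + 24 = 216;  860 + 216 = 1076;  2847 + 1076 = 3923
216 + 24 = 240;  1076 + 240 = 1316;  3923 + 1316 = 5239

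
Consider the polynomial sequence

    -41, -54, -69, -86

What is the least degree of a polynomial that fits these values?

2

First differences: -13, -15, -17
Second differences: -2, -2
The second differences are constant, so the polynomial has degree 2.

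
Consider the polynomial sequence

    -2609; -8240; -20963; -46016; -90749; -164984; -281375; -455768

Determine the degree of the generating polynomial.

5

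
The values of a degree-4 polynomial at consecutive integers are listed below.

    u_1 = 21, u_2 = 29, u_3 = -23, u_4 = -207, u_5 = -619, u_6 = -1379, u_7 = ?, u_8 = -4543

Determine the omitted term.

Using the first 6 terms:
D1: 8, -52, -184, -412, -760
D2: -60, -132, -228, -348
D3: -72, -96, -120
D4: -24, -24
Constant fourth difference = -24.
Extend forward: -120 − 24 = -144;  -348 − 144 = -492;  -760 − 492 = -1252;  -1379 − 1252 = -2631

-2631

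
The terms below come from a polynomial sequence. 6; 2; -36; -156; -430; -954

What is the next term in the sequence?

-1848

First differences: -4  -38  -120  -274  -524
Second differences: -34  -82  -154  -250
Third differences: -48  -72  -96
Fourth differences: -24  -24
Fourth differences constant at -24.
-96 − 24 = -120;  -250 − 120 = -370;  -524 − 370 = -894;  -954 − 894 = -1848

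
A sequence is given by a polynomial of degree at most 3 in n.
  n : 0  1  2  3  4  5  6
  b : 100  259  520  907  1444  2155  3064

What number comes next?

4195

First differences: 159 , 261 , 387 , 537 , 711 , 909
Second differences: 102 , 126 , 150 , 174 , 198
Third differences: 24 , 24 , 24 , 24
Constant third difference = 24, so extend:
198 + 24 = 222;  909 + 222 = 1131;  3064 + 1131 = 4195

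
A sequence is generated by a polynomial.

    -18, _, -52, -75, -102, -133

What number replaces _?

Using the last 4 terms:
D1: -23  -27  -31
D2: -4  -4
Constant second difference = -4.
Extend backward: -23 + 4 = -19;  -52 + 19 = -33

-33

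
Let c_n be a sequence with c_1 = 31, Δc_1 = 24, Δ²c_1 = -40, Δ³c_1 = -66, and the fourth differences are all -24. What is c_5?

Build the table forward from the leading diagonal:
Fourth differences: -24  -24  -24  -24  -24
Third differences: -66  -90  -114  -138  -162
Second differences: -40  -106  -196  -310  -448
First differences: 24  -16  -122  -318  -628
c: 31  55  39  -83  -401

-401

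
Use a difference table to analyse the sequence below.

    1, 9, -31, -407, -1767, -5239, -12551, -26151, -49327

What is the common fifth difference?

D1: 8, -40, -376, -1360, -3472, -7312, -13600, -23176
D2: -48, -336, -984, -2112, -3840, -6288, -9576
D3: -288, -648, -1128, -1728, -2448, -3288
D4: -360, -480, -600, -720, -840
D5: -120, -120, -120, -120

-120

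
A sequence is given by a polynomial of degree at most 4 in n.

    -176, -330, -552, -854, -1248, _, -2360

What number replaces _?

-1746

Using the first 5 terms:
D1: -154  -222  -302  -394
D2: -68  -80  -92
D3: -12  -12
Constant third difference = -12.
Extend forward: -92 − 12 = -104;  -394 − 104 = -498;  -1248 − 498 = -1746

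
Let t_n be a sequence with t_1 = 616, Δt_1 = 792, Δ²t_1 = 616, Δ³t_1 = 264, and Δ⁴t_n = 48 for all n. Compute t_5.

8584

Build the table forward from the leading diagonal:
Fourth differences: 48  48  48  48  48
Third differences: 264  312  360  408  456
Second differences: 616  880  1192  1552  1960
First differences: 792  1408  2288  3480  5032
t: 616  1408  2816  5104  8584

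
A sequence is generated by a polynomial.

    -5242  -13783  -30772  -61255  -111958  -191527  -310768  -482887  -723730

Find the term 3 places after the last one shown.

First differences: -8541, -16989, -30483, -50703, -79569, -119241, -172119, -240843
Second differences: -8448, -13494, -20220, -28866, -39672, -52878, -68724
Third differences: -5046, -6726, -8646, -10806, -13206, -15846
Fourth differences: -1680, -1920, -2160, -2400, -2640
Fifth differences: -240, -240, -240, -240
The fifth differences are constant (-240).
-2640 − 240 = -2880;  -15846 − 2880 = -18726;  -68724 − 18726 = -87450;  -240843 − 87450 = -328293;  -723730 − 328293 = -1052023
-2880 − 240 = -3120;  -18726 − 3120 = -21846;  -87450 − 21846 = -109296;  -328293 − 109296 = -437589;  -1052023 − 437589 = -1489612
-3120 − 240 = -3360;  -21846 − 3360 = -25206;  -109296 − 25206 = -134502;  -437589 − 134502 = -572091;  -1489612 − 572091 = -2061703

-2061703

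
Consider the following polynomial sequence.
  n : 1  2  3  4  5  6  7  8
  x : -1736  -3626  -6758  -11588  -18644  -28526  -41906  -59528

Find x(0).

D1: -1890, -3132, -4830, -7056, -9882, -13380, -17622
D2: -1242, -1698, -2226, -2826, -3498, -4242
D3: -456, -528, -600, -672, -744
D4: -72, -72, -72, -72
The fourth differences are constant at -72.
Work back: -456 + 72 = -384;  -1242 + 384 = -858;  -1890 + 858 = -1032;  -1736 + 1032 = -704

-704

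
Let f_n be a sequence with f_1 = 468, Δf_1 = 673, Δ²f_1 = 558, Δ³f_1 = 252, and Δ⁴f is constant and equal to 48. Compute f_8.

27397

Build the table forward from the leading diagonal:
Δ⁴: 48, 48, 48, 48, 48, 48, 48, 48
Δ³: 252, 300, 348, 396, 444, 492, 540, 588
Δ²: 558, 810, 1110, 1458, 1854, 2298, 2790, 3330
Δ: 673, 1231, 2041, 3151, 4609, 6463, 8761, 11551
f: 468, 1141, 2372, 4413, 7564, 12173, 18636, 27397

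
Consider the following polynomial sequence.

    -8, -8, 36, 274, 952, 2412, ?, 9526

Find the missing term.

Using the first 6 terms:
0  44  238  678  1460
44  194  440  782
150  246  342
96  96
Constant fourth difference = 96.
Extend forward: 342 + 96 = 438;  782 + 438 = 1220;  1460 + 1220 = 2680;  2412 + 2680 = 5092

5092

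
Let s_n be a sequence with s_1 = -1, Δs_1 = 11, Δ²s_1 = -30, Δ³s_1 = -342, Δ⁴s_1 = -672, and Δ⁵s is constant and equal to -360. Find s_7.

Build the table forward from the leading diagonal:
Fifth differences: -360, -360, -360, -360, -360, -360, -360
Fourth differences: -672, -1032, -1392, -1752, -2112, -2472, -2832
Third differences: -342, -1014, -2046, -3438, -5190, -7302, -9774
Second differences: -30, -372, -1386, -3432, -6870, -12060, -19362
First differences: 11, -19, -391, -1777, -5209, -12079, -24139
s: -1, 10, -9, -400, -2177, -7386, -19465

-19465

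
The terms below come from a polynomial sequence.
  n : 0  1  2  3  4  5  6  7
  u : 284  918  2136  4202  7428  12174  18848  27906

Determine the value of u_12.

128276

First differences: 634 , 1218 , 2066 , 3226 , 4746 , 6674 , 9058
Second differences: 584 , 848 , 1160 , 1520 , 1928 , 2384
Third differences: 264 , 312 , 360 , 408 , 456
Fourth differences: 48 , 48 , 48 , 48
Fourth differences constant at 48.
456 + 48 = 504;  2384 + 504 = 2888;  9058 + 2888 = 11946;  27906 + 11946 = 39852
504 + 48 = 552;  2888 + 552 = 3440;  11946 + 3440 = 15386;  39852 + 15386 = 55238
552 + 48 = 600;  3440 + 600 = 4040;  15386 + 4040 = 19426;  55238 + 19426 = 74664
600 + 48 = 648;  4040 + 648 = 4688;  19426 + 4688 = 24114;  74664 + 24114 = 98778
648 + 48 = 696;  4688 + 696 = 5384;  24114 + 5384 = 29498;  98778 + 29498 = 128276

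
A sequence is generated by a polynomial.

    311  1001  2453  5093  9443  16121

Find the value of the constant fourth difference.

Δ: 690, 1452, 2640, 4350, 6678
Δ²: 762, 1188, 1710, 2328
Δ³: 426, 522, 618
Δ⁴: 96, 96

96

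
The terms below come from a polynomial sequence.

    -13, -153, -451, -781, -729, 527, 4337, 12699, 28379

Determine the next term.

55031

D1: -140  -298  -330  52  1256  3810  8362  15680
D2: -158  -32  382  1204  2554  4552  7318
D3: 126  414  822  1350  1998  2766
D4: 288  408  528  648  768
D5: 120  120  120  120
Fifth differences constant at 120.
768 + 120 = 888;  2766 + 888 = 3654;  7318 + 3654 = 10972;  15680 + 10972 = 26652;  28379 + 26652 = 55031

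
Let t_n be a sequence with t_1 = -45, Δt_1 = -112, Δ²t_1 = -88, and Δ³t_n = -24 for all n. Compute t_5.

-1117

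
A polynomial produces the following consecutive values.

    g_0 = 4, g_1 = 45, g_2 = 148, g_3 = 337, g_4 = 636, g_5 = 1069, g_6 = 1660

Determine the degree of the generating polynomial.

D1: 41, 103, 189, 299, 433, 591
D2: 62, 86, 110, 134, 158
D3: 24, 24, 24, 24
The third differences are constant, so the polynomial has degree 3.

3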